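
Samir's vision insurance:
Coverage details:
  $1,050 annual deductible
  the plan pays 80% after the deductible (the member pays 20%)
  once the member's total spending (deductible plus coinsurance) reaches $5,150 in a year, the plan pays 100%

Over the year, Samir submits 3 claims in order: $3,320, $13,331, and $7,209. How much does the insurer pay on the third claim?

Claim 1 — $3,320: $1,050 finishes the deductible; $2,270 goes to coinsurance; coinsurance $2,270 × 20% = $454. Cost to member: $1,504. OOP to date $1,504. Insurer: $3,320 − $1,504 = $1,816.
Claim 2 — $13,331: 20% coinsurance on $13,331 = $2,666.20. Cost to member: $2,666.20. OOP to date $4,170.20. Plan pays $13,331 − $2,666.20 = $10,664.80.
Claim 3 — $7,209: deductible met; 20% of $7,209 = $1,441.80. Adding that to $4,170.20 gives $5,612, past the $5,150 cap; member pays only $5,150 − $4,170.20 = $979.80. Plan pays $7,209 − $979.80 = $6,229.20.

$6,229.20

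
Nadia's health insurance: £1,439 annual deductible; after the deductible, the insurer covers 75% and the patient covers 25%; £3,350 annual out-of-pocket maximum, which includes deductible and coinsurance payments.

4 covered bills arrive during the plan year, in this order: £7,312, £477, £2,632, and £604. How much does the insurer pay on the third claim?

Claim 1 (£7,312): £1,439 finishes the deductible; £5,873 goes to coinsurance; 25% of £5,873 = £1,468.25. Patient pays £2,907.25; OOP now £2,907.25. Plan pays £7,312 − £2,907.25 = £4,404.75.
Claim 2 (£477): 25% coinsurance on £477 = £119.25. Patient owes £119.25 (running OOP £3,026.50). Plan pays £477 − £119.25 = £357.75.
Claim 3 (£2,632): deductible met; 25% of £2,632 = £658. OOP would hit £3,684.50 > £3,350, so the cap limits the patient to £3,350 − £3,026.50 = £323.50. Insurer: £2,632 − £323.50 = £2,308.50.

£2,308.50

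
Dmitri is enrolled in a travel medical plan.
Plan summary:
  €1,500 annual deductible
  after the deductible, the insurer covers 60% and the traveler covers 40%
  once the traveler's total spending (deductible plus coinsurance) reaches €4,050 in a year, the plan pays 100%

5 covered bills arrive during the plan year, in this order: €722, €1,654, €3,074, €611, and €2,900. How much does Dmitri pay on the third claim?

€1,229.60

Bill 1, €722: entire amount goes to the deductible. Traveler pays €722; OOP now €722.
Bill 2, €1,654: €778 to deductible, leaving €876; 40% of €876 = €350.40. Cost to traveler: €1,128.40. OOP to date €1,850.40.
Bill 3, €3,074: deductible met; 40% of €3,074 = €1,229.60. Cost to traveler: €1,229.60. OOP to date €3,080.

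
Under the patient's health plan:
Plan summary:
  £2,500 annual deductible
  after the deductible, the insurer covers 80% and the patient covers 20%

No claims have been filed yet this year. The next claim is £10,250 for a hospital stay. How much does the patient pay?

Nothing has been paid toward the £2,500 deductible, so the first £2,500 of this charge is applied there.
After the £2,500 deductible portion, £10,250 − £2,500 = £7,750 is subject to coinsurance.
Patient's 20% share of £7,750 is £1,550.
Patient responsibility: £2,500 + £1,550 = £4,050.

£4,050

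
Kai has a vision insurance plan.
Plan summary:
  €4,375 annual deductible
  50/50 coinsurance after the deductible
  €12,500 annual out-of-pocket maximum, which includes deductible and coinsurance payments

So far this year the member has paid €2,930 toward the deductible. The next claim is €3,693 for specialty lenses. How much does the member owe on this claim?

€2,569

Remaining deductible: €4,375 − €2,930 = €1,445.
After the €1,445 deductible portion, €3,693 − €1,445 = €2,248 is subject to coinsurance.
Member's 50% share of €2,248 is €1,124.
Member responsibility before any cap: €1,445 + €1,124 = €2,569.
Total out-of-pocket so far would be €2,930 + €2,569 = €5,499, below the €12,500 cap — no reduction.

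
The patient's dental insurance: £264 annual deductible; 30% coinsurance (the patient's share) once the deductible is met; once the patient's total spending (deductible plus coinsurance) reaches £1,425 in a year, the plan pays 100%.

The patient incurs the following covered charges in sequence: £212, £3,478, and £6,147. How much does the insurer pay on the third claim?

£6,013.80

Claim 1 — £212: all of it applies to the deductible. Cost to patient: £212. OOP to date £212. Plan pays £212 − £212 = £0.
Claim 2 — £3,478: £52 finishes the deductible; £3,426 goes to coinsurance; 30% of £3,426 = £1,027.80. Patient owes £1,079.80 (running OOP £1,291.80). Insurer: £3,478 − £1,079.80 = £2,398.20.
Claim 3 — £6,147: 30% coinsurance on £6,147 = £1,844.10. That would push OOP to £3,135.90, over the £1,425 cap, so patient pays £1,425 − £1,291.80 = £133.20. Plan pays £6,147 − £133.20 = £6,013.80.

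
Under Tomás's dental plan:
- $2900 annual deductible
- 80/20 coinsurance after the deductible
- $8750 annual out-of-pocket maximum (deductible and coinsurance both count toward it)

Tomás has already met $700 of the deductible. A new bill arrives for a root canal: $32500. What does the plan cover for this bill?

$24450

$700 of the $2900 deductible is already met, leaving $2200.
The remaining $30300 (= $32500 − $2200) moves to coinsurance.
20% of $30300 = $6060 falls to the patient.
So the patient owes $2200 + $6060 = $8260 before any cap.
Adding $8260 to the $700 already spent would give $8960, which exceeds the $8750 cap; the patient pays just $8750 − $700 = $8050.
The plan picks up $32500 − $8050 = $24450.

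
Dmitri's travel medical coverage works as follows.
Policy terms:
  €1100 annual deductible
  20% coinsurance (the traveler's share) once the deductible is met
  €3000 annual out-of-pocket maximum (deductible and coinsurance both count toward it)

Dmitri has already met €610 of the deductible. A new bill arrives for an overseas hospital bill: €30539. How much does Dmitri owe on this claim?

€2390

€610 of the €1100 deductible is already met, leaving €490.
After the €490 deductible portion, €30539 − €490 = €30049 is subject to coinsurance.
20% of €30049 = €6009.80 falls to the traveler.
Traveler responsibility before any cap: €490 + €6009.80 = €6499.80.
Year-to-date out-of-pocket would reach €610 + €6499.80 = €7109.80, above the €3000 maximum, so the traveler pays only €3000 − €610 = €2390.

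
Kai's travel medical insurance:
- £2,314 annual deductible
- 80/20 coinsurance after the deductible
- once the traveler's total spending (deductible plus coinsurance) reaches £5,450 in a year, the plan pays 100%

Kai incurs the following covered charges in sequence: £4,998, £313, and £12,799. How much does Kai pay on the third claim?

Bill 1, £4,998: £2,314 finishes the deductible; £2,684 goes to coinsurance; 20% of £2,684 = £536.80. Traveler pays £2,850.80; OOP now £2,850.80.
Bill 2, £313: 20% coinsurance on £313 = £62.60. Traveler owes £62.60 (running OOP £2,913.40).
Bill 3, £12,799: deductible already satisfied, so traveler's share is 20% × £12,799 = £2,559.80. OOP would hit £5,473.20 > £5,450, so the cap limits the traveler to £5,450 − £2,913.40 = £2,536.60.

£2,536.60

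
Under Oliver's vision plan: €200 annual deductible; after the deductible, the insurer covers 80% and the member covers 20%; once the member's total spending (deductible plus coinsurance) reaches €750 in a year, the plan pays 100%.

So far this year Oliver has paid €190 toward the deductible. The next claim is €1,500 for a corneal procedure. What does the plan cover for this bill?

Remaining deductible: €200 − €190 = €10.
After the €10 deductible portion, €1,500 − €10 = €1,490 is subject to coinsurance.
Member's 20% share of €1,490 is €298.
That puts the member's cost at €10 + €298 = €308 before any cap.
Total out-of-pocket so far would be €190 + €308 = €498, below the €750 cap — no reduction.
The insurer covers the remainder: €1,500 − €308 = €1,192.

€1,192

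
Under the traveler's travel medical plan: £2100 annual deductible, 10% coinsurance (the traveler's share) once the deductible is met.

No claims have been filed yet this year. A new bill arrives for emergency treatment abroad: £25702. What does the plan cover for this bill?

£21241.80

Nothing has been paid toward the £2100 deductible, so the first £2100 of this charge is applied there.
After the £2100 deductible portion, £25702 − £2100 = £23602 is subject to coinsurance.
Traveler's 10% share of £23602 is £2360.20.
Traveler responsibility: £2100 + £2360.20 = £4460.20.
The plan picks up £25702 − £4460.20 = £21241.80.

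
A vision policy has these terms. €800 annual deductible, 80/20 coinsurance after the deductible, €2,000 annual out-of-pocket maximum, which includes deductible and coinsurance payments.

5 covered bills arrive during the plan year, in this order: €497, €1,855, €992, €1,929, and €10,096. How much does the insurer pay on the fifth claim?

€9,790.60

Bill 1, €497: fully absorbed by the deductible. Cost to member: €497. OOP to date €497. Plan pays €497 − €497 = €0.
Bill 2, €1,855: €303 to deductible, leaving €1,552; member's 20% is €310.40. Member owes €613.40 (running OOP €1,110.40). Plan pays €1,855 − €613.40 = €1,241.60.
Bill 3, €992: deductible already satisfied, so member's share is 20% × €992 = €198.40. Cost to member: €198.40. OOP to date €1,308.80. Plan pays €992 − €198.40 = €793.60.
Bill 4, €1,929: deductible met; 20% of €1,929 = €385.80. Member pays €385.80; OOP now €1,694.60. Plan pays €1,929 − €385.80 = €1,543.20.
Bill 5, €10,096: deductible met; 20% of €10,096 = €2,019.20. OOP would hit €3,713.80 > €2,000, so the cap limits the member to €2,000 − €1,694.60 = €305.40. Insurer: €10,096 − €305.40 = €9,790.60.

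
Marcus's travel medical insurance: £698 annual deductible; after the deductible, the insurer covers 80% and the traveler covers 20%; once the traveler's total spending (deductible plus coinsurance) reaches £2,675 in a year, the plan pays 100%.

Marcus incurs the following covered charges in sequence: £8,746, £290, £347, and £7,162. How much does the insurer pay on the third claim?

£277.60

#1 (£8,746): £698 finishes the deductible; £8,048 goes to coinsurance; 20% of £8,048 = £1,609.60. Traveler owes £2,307.60 (running OOP £2,307.60). Insurer: £8,746 − £2,307.60 = £6,438.40.
#2 (£290): 20% coinsurance on £290 = £58. Traveler pays £58; OOP now £2,365.60. Insurer: £290 − £58 = £232.
#3 (£347): deductible already satisfied, so traveler's share is 20% × £347 = £69.40. Cost to traveler: £69.40. OOP to date £2,435. Plan pays £347 − £69.40 = £277.60.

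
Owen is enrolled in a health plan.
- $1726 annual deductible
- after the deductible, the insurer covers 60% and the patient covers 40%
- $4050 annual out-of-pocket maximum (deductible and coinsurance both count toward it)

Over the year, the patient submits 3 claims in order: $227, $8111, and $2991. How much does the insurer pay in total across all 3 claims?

Claim 1 ($227): all of it applies to the deductible. Patient owes $227 (running OOP $227). Plan pays $227 − $227 = $0.
Claim 2 ($8111): deductible takes $1499, $6612 remains; patient's 40% is $2644.80. Together that's $1499 + $2644.80 = $4143.80. Adding that to $227 gives $4370.80, past the $4050 cap; patient pays only $4050 − $227 = $3823. Insurer: $8111 − $3823 = $4288.
Claim 3 ($2991): deductible already satisfied, so patient's share is 40% × $2991 = $1196.40. That would push OOP to $5246.40, over the $4050 cap, so patient pays $4050 − $4050 = $0. Insurer: $2991 − $0 = $2991.
Insurer total: $0 + $4288 + $2991 = $7279.

$7279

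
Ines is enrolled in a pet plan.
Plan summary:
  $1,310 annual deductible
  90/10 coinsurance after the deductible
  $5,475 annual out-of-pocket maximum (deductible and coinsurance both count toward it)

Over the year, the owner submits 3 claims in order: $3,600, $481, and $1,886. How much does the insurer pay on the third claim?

Claim 1 — $3,600: $1,310 to deductible, leaving $2,290; 10% of $2,290 = $229. Owner owes $1,539 (running OOP $1,539). Insurer: $3,600 − $1,539 = $2,061.
Claim 2 — $481: deductible met; 10% of $481 = $48.10. Owner owes $48.10 (running OOP $1,587.10). Insurer: $481 − $48.10 = $432.90.
Claim 3 — $1,886: 10% coinsurance on $1,886 = $188.60. Owner pays $188.60; OOP now $1,775.70. Plan pays $1,886 − $188.60 = $1,697.40.

$1,697.40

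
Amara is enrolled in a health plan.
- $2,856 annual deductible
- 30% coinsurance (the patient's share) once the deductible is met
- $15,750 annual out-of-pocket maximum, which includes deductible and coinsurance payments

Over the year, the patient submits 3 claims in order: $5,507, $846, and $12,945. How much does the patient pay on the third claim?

Claim 1 — $5,507: $2,856 to deductible, leaving $2,651; coinsurance $2,651 × 30% = $795.30. Patient pays $3,651.30; OOP now $3,651.30.
Claim 2 — $846: deductible already satisfied, so patient's share is 30% × $846 = $253.80. Patient owes $253.80 (running OOP $3,905.10).
Claim 3 — $12,945: 30% coinsurance on $12,945 = $3,883.50. Patient owes $3,883.50 (running OOP $7,788.60).

$3,883.50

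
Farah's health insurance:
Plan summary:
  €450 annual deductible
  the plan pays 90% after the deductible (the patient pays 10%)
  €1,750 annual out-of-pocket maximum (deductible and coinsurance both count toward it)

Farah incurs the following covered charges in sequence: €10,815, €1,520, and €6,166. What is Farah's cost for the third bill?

€111.50

#1 (€10,815): €450 finishes the deductible; €10,365 goes to coinsurance; 10% of €10,365 = €1,036.50. Patient owes €1,486.50 (running OOP €1,486.50).
#2 (€1,520): deductible met; 10% of €1,520 = €152. Patient owes €152 (running OOP €1,638.50).
#3 (€6,166): deductible already satisfied, so patient's share is 10% × €6,166 = €616.60. That would push OOP to €2,255.10, over the €1,750 cap, so patient pays €1,750 − €1,638.50 = €111.50.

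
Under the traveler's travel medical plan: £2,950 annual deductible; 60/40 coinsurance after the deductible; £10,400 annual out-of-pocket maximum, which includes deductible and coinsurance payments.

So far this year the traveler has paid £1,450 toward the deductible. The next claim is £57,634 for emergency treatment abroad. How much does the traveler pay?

£1,450 of the £2,950 deductible is already met, leaving £1,500.
The remaining £56,134 (= £57,634 − £1,500) moves to coinsurance.
Traveler's 40% share of £56,134 is £22,453.60.
So the traveler owes £1,500 + £22,453.60 = £23,953.60 before any cap.
Adding £23,953.60 to the £1,450 already spent would give £25,403.60, which exceeds the £10,400 cap; the traveler pays just £10,400 − £1,450 = £8,950.

£8,950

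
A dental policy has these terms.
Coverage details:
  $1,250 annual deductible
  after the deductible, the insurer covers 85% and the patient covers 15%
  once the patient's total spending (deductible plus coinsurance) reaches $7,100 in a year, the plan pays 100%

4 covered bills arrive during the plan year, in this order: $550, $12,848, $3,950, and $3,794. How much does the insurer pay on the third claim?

$3,357.50

Bill 1, $550: all of it applies to the deductible. Patient pays $550; OOP now $550. Plan pays $550 − $550 = $0.
Bill 2, $12,848: $700 to deductible, leaving $12,148; 15% of $12,148 = $1,822.20. Patient owes $2,522.20 (running OOP $3,072.20). Plan pays $12,848 − $2,522.20 = $10,325.80.
Bill 3, $3,950: deductible met; 15% of $3,950 = $592.50. Patient pays $592.50; OOP now $3,664.70. Plan pays $3,950 − $592.50 = $3,357.50.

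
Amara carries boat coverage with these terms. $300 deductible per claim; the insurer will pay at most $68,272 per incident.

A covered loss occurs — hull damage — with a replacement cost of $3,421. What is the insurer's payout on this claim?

Less the $300 deductible: $3,421 − $300 = $3,121.
$3,121 ≤ $68,272, so the limit doesn't bind; insurer pays $3,121.

$3,121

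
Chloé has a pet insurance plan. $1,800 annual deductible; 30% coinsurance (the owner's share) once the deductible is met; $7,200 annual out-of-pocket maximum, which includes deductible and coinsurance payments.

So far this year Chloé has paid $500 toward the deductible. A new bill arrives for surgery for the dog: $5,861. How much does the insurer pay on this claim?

Deductible still to meet: $1,800 − $500 = $1,300.
That leaves $5,861 − $1,300 = $4,561 for coinsurance.
30% of $4,561 = $1,368.30 falls to the owner.
Owner responsibility before any cap: $1,300 + $1,368.30 = $2,668.30.
Total out-of-pocket so far would be $500 + $2,668.30 = $3,168.30, below the $7,200 cap — no reduction.
Insurer pays the balance: $5,861 − $2,668.30 = $3,192.70.

$3,192.70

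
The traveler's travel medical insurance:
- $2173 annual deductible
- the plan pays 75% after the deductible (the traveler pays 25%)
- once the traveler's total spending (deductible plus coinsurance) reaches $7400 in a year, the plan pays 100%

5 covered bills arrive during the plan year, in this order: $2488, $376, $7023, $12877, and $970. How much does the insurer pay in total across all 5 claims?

$16334

Claim 1 — $2488: $2173 finishes the deductible; $315 goes to coinsurance; coinsurance $315 × 25% = $78.75. Traveler pays $2251.75; OOP now $2251.75. Insurer: $2488 − $2251.75 = $236.25.
Claim 2 — $376: 25% coinsurance on $376 = $94. Traveler owes $94 (running OOP $2345.75). Plan pays $376 − $94 = $282.
Claim 3 — $7023: deductible already satisfied, so traveler's share is 25% × $7023 = $1755.75. Cost to traveler: $1755.75. OOP to date $4101.50. Plan pays $7023 − $1755.75 = $5267.25.
Claim 4 — $12877: deductible met; 25% of $12877 = $3219.25. Cost to traveler: $3219.25. OOP to date $7320.75. Insurer: $12877 − $3219.25 = $9657.75.
Claim 5 — $970: deductible already satisfied, so traveler's share is 25% × $970 = $242.50. OOP would hit $7563.25 > $7400, so the cap limits the traveler to $7400 − $7320.75 = $79.25. Plan pays $970 − $79.25 = $890.75.
Insurer total = bills − traveler's total = $23734 − $7400 = $16334.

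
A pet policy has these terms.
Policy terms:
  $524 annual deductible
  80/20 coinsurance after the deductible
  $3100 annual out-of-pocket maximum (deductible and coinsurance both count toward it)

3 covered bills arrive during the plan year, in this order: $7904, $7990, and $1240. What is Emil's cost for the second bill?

Bill 1, $7904: $524 finishes the deductible; $7380 goes to coinsurance; owner's 20% is $1476. Cost to owner: $2000. OOP to date $2000.
Bill 2, $7990: deductible already satisfied, so owner's share is 20% × $7990 = $1598. Adding that to $2000 gives $3598, past the $3100 cap; owner pays only $3100 − $2000 = $1100.

$1100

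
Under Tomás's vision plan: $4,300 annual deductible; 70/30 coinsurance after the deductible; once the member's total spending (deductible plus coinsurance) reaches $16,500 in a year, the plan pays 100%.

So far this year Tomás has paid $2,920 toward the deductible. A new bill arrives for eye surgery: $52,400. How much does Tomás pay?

Remaining deductible: $4,300 − $2,920 = $1,380.
That leaves $52,400 − $1,380 = $51,020 for coinsurance.
Coinsurance: $51,020 × 30% = $15,306.
Member responsibility before any cap: $1,380 + $15,306 = $16,686.
Year-to-date out-of-pocket would reach $2,920 + $16,686 = $19,606, above the $16,500 maximum, so the member pays only $16,500 − $2,920 = $13,580.

$13,580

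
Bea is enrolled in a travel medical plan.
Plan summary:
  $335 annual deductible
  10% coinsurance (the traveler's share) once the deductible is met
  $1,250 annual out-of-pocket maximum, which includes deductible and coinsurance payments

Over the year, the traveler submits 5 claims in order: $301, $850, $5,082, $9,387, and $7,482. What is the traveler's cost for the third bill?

#1 ($301): all of it applies to the deductible. Cost to traveler: $301. OOP to date $301.
#2 ($850): deductible takes $34, $816 remains; traveler's 10% is $81.60. Traveler owes $115.60 (running OOP $416.60).
#3 ($5,082): 10% coinsurance on $5,082 = $508.20. Traveler pays $508.20; OOP now $924.80.

$508.20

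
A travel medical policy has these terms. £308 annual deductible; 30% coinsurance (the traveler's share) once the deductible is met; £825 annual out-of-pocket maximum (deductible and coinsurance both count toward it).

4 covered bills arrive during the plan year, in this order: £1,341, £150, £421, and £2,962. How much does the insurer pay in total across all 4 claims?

£4,049

#1 (£1,341): £308 to deductible, leaving £1,033; 30% of £1,033 = £309.90. Cost to traveler: £617.90. OOP to date £617.90. Plan pays £1,341 − £617.90 = £723.10.
#2 (£150): deductible met; 30% of £150 = £45. Traveler owes £45 (running OOP £662.90). Insurer: £150 − £45 = £105.
#3 (£421): 30% coinsurance on £421 = £126.30. Cost to traveler: £126.30. OOP to date £789.20. Plan pays £421 − £126.30 = £294.70.
#4 (£2,962): deductible met; 30% of £2,962 = £888.60. Adding that to £789.20 gives £1,677.80, past the £825 cap; traveler pays only £825 − £789.20 = £35.80. Insurer: £2,962 − £35.80 = £2,926.20.
Insurer total: £723.10 + £105 + £294.70 + £2,926.20 = £4,049.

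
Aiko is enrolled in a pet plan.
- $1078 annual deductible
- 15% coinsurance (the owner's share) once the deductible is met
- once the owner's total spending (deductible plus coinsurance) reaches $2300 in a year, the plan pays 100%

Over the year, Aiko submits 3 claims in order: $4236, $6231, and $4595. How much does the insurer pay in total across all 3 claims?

$12762

Claim 1 ($4236): $1078 to deductible, leaving $3158; owner's 15% is $473.70. Cost to owner: $1551.70. OOP to date $1551.70. Insurer: $4236 − $1551.70 = $2684.30.
Claim 2 ($6231): 15% coinsurance on $6231 = $934.65. Adding that to $1551.70 gives $2486.35, past the $2300 cap; owner pays only $2300 − $1551.70 = $748.30. Plan pays $6231 − $748.30 = $5482.70.
Claim 3 ($4595): deductible met; 15% of $4595 = $689.25. That would push OOP to $2989.25, over the $2300 cap, so owner pays $2300 − $2300 = $0. Plan pays $4595 − $0 = $4595.
Insurer total = bills − owner's total = $15062 − $2300 = $12762.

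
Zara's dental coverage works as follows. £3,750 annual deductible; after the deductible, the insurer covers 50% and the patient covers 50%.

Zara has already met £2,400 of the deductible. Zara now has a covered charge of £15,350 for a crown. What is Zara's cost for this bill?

Deductible still to meet: £3,750 − £2,400 = £1,350.
That leaves £15,350 − £1,350 = £14,000 for coinsurance.
50% of £14,000 = £7,000 falls to the patient.
Patient responsibility: £1,350 + £7,000 = £8,350.

£8,350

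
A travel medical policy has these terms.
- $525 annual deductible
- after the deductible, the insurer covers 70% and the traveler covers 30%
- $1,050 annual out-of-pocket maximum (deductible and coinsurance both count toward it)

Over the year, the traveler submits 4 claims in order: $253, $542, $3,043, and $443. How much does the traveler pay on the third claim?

$444

Claim 1 — $253: fully absorbed by the deductible. Cost to traveler: $253. OOP to date $253.
Claim 2 — $542: deductible takes $272, $270 remains; 30% of $270 = $81. Cost to traveler: $353. OOP to date $606.
Claim 3 — $3,043: deductible met; 30% of $3,043 = $912.90. OOP would hit $1,518.90 > $1,050, so the cap limits the traveler to $1,050 − $606 = $444.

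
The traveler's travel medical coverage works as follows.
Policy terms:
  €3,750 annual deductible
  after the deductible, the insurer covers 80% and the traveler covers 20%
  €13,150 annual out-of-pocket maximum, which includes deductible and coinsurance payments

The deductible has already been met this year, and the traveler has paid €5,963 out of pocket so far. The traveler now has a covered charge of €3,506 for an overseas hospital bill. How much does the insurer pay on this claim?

With the deductible met, the entire €3,506 is subject to coinsurance.
Traveler's 20% share of €3,506 is €701.20.
Year-to-date out-of-pocket becomes €5,963 + €701.20 = €6,664.20, still under the €13,150 maximum, so no cap applies.
The insurer covers the remainder: €3,506 − €701.20 = €2,804.80.

€2,804.80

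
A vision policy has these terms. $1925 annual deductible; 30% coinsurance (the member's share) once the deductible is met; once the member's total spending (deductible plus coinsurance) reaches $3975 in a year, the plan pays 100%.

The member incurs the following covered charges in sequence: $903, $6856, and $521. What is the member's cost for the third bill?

$156.30

Bill 1, $903: fully absorbed by the deductible. Member owes $903 (running OOP $903).
Bill 2, $6856: $1022 finishes the deductible; $5834 goes to coinsurance; member's 30% is $1750.20. Member pays $2772.20; OOP now $3675.20.
Bill 3, $521: 30% coinsurance on $521 = $156.30. Cost to member: $156.30. OOP to date $3831.50.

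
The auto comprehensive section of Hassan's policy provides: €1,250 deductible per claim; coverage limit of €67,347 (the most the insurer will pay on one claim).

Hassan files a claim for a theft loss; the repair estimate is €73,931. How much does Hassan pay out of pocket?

€6,584

Less the €1,250 deductible: €73,931 − €1,250 = €72,681.
€72,681 exceeds the €67,347 limit, so the insurer pays the limit: €67,347.
The policyholder bears the rest of the original loss: €73,931 − €67,347 = €6,584.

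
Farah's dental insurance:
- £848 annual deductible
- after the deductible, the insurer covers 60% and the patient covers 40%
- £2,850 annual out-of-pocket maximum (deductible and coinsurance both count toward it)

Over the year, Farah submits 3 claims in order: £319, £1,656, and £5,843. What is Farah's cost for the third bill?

Claim 1 — £319: all of it applies to the deductible. Patient owes £319 (running OOP £319).
Claim 2 — £1,656: £529 finishes the deductible; £1,127 goes to coinsurance; patient's 40% is £450.80. Cost to patient: £979.80. OOP to date £1,298.80.
Claim 3 — £5,843: deductible already satisfied, so patient's share is 40% × £5,843 = £2,337.20. OOP would hit £3,636 > £2,850, so the cap limits the patient to £2,850 − £1,298.80 = £1,551.20.

£1,551.20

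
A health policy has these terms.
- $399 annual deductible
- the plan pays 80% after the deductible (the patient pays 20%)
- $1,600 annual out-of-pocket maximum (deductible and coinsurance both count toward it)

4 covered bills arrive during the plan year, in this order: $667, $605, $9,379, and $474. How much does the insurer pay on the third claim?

$8,352.60

Bill 1, $667: deductible takes $399, $268 remains; patient's 20% is $53.60. Patient pays $452.60; OOP now $452.60. Plan pays $667 − $452.60 = $214.40.
Bill 2, $605: deductible already satisfied, so patient's share is 20% × $605 = $121. Patient pays $121; OOP now $573.60. Insurer: $605 − $121 = $484.
Bill 3, $9,379: deductible already satisfied, so patient's share is 20% × $9,379 = $1,875.80. Adding that to $573.60 gives $2,449.40, past the $1,600 cap; patient pays only $1,600 − $573.60 = $1,026.40. Plan pays $9,379 − $1,026.40 = $8,352.60.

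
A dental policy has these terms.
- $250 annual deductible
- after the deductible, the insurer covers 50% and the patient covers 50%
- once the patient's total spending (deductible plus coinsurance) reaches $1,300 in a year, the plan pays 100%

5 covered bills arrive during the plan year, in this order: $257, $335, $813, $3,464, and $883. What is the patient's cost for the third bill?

Claim 1 ($257): deductible takes $250, $7 remains; coinsurance $7 × 50% = $3.50. Patient owes $253.50 (running OOP $253.50).
Claim 2 ($335): deductible met; 50% of $335 = $167.50. Cost to patient: $167.50. OOP to date $421.
Claim 3 ($813): deductible already satisfied, so patient's share is 50% × $813 = $406.50. Patient pays $406.50; OOP now $827.50.

$406.50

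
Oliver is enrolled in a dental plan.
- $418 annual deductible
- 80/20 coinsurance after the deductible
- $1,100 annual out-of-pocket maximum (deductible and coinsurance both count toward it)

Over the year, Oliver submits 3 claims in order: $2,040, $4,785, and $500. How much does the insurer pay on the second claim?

$4,427.40

#1 ($2,040): deductible takes $418, $1,622 remains; patient's 20% is $324.40. Patient owes $742.40 (running OOP $742.40). Insurer: $2,040 − $742.40 = $1,297.60.
#2 ($4,785): deductible already satisfied, so patient's share is 20% × $4,785 = $957. Adding that to $742.40 gives $1,699.40, past the $1,100 cap; patient pays only $1,100 − $742.40 = $357.60. Insurer: $4,785 − $357.60 = $4,427.40.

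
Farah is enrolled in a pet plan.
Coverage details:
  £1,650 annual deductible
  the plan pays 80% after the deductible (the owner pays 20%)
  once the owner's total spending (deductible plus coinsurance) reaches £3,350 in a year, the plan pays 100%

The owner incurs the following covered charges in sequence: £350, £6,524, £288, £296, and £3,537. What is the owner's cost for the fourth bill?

Bill 1, £350: fully absorbed by the deductible. Owner pays £350; OOP now £350.
Bill 2, £6,524: £1,300 to deductible, leaving £5,224; coinsurance £5,224 × 20% = £1,044.80. Owner owes £2,344.80 (running OOP £2,694.80).
Bill 3, £288: deductible met; 20% of £288 = £57.60. Owner owes £57.60 (running OOP £2,752.40).
Bill 4, £296: 20% coinsurance on £296 = £59.20. Owner pays £59.20; OOP now £2,811.60.

£59.20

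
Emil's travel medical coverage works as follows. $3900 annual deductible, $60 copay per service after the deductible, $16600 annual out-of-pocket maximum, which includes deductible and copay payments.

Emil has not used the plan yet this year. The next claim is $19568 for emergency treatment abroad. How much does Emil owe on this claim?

$3960

The full $3900 deductible is still open; $3900 of this bill applies to it.
After the $3900 deductible portion, $19568 − $3900 = $15668 is subject to the copay.
Copay on this service: $60.
So the traveler owes $3900 + $60 = $3960 before any cap.
Year-to-date out-of-pocket becomes $0 + $3960 = $3960, still under the $16600 maximum, so no cap applies.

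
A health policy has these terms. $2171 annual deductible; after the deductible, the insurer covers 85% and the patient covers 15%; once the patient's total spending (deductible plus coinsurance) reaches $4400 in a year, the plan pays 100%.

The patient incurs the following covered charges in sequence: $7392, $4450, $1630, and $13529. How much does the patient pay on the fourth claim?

$533.85

Claim 1 — $7392: $2171 finishes the deductible; $5221 goes to coinsurance; 15% of $5221 = $783.15. Patient pays $2954.15; OOP now $2954.15.
Claim 2 — $4450: deductible already satisfied, so patient's share is 15% × $4450 = $667.50. Patient owes $667.50 (running OOP $3621.65).
Claim 3 — $1630: deductible met; 15% of $1630 = $244.50. Cost to patient: $244.50. OOP to date $3866.15.
Claim 4 — $13529: 15% coinsurance on $13529 = $2029.35. That would push OOP to $5895.50, over the $4400 cap, so patient pays $4400 − $3866.15 = $533.85.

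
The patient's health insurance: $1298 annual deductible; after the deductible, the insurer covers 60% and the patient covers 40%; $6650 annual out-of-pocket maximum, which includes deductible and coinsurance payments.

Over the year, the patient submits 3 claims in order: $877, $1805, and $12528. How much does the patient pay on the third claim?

Bill 1, $877: all of it applies to the deductible. Cost to patient: $877. OOP to date $877.
Bill 2, $1805: $421 finishes the deductible; $1384 goes to coinsurance; patient's 40% is $553.60. Cost to patient: $974.60. OOP to date $1851.60.
Bill 3, $12528: 40% coinsurance on $12528 = $5011.20. OOP would hit $6862.80 > $6650, so the cap limits the patient to $6650 − $1851.60 = $4798.40.

$4798.40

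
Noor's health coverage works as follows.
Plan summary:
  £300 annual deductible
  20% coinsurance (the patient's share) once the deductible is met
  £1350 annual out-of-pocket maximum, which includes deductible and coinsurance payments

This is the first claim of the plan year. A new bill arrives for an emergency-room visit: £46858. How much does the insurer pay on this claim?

£45508

The full £300 deductible is still open; £300 of this bill applies to it.
That leaves £46858 − £300 = £46558 for coinsurance.
Coinsurance: £46558 × 20% = £9311.60.
Patient responsibility before any cap: £300 + £9311.60 = £9611.60.
That would bring total out-of-pocket to £9611.60, past the £1350 cap. The patient is capped at £1350 − £0 = £1350 on this claim.
The insurer covers the remainder: £46858 − £1350 = £45508.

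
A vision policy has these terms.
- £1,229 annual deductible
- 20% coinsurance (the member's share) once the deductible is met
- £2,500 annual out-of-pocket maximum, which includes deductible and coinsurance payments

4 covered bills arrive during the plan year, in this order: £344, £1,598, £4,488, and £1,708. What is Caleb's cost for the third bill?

£897.60

Bill 1, £344: entire amount goes to the deductible. Member pays £344; OOP now £344.
Bill 2, £1,598: £885 finishes the deductible; £713 goes to coinsurance; 20% of £713 = £142.60. Cost to member: £1,027.60. OOP to date £1,371.60.
Bill 3, £4,488: deductible already satisfied, so member's share is 20% × £4,488 = £897.60. Member pays £897.60; OOP now £2,269.20.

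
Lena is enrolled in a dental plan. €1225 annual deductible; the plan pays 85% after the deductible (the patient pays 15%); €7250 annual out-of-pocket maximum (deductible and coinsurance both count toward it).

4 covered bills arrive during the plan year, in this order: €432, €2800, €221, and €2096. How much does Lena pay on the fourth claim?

€314.40

Claim 1 — €432: all of it applies to the deductible. Cost to patient: €432. OOP to date €432.
Claim 2 — €2800: €793 to deductible, leaving €2007; 15% of €2007 = €301.05. Patient owes €1094.05 (running OOP €1526.05).
Claim 3 — €221: 15% coinsurance on €221 = €33.15. Patient pays €33.15; OOP now €1559.20.
Claim 4 — €2096: 15% coinsurance on €2096 = €314.40. Patient owes €314.40 (running OOP €1873.60).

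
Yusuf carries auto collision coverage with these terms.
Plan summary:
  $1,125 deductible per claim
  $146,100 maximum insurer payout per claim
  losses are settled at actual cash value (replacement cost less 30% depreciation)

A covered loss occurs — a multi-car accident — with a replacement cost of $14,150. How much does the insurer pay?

At 30% depreciation, ACV = $14,150 − $4,245 = $9,905.
Subtract the deductible: $9,905 − $1,125 = $8,780.
$8,780 ≤ $146,100, so the limit doesn't bind; insurer pays $8,780.

$8,780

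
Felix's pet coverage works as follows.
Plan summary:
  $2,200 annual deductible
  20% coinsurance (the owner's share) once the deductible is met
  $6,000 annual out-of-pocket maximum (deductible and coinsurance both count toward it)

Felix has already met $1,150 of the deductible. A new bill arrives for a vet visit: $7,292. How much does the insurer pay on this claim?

$1,150 of the $2,200 deductible is already met, leaving $1,050.
That leaves $7,292 − $1,050 = $6,242 for coinsurance.
Owner's 20% share of $6,242 is $1,248.40.
So the owner owes $1,050 + $1,248.40 = $2,298.40 before any cap.
Year-to-date out-of-pocket becomes $1,150 + $2,298.40 = $3,448.40, still under the $6,000 maximum, so no cap applies.
The plan picks up $7,292 − $2,298.40 = $4,993.60.

$4,993.60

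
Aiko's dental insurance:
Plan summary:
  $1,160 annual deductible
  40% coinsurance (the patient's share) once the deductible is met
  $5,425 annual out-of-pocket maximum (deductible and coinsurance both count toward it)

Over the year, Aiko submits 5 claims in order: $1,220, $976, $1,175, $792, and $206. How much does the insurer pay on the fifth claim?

$123.60

Claim 1 ($1,220): $1,160 to deductible, leaving $60; coinsurance $60 × 40% = $24. Cost to patient: $1,184. OOP to date $1,184. Plan pays $1,220 − $1,184 = $36.
Claim 2 ($976): deductible met; 40% of $976 = $390.40. Cost to patient: $390.40. OOP to date $1,574.40. Insurer: $976 − $390.40 = $585.60.
Claim 3 ($1,175): 40% coinsurance on $1,175 = $470. Patient pays $470; OOP now $2,044.40. Insurer: $1,175 − $470 = $705.
Claim 4 ($792): 40% coinsurance on $792 = $316.80. Patient pays $316.80; OOP now $2,361.20. Insurer: $792 − $316.80 = $475.20.
Claim 5 ($206): 40% coinsurance on $206 = $82.40. Cost to patient: $82.40. OOP to date $2,443.60. Plan pays $206 − $82.40 = $123.60.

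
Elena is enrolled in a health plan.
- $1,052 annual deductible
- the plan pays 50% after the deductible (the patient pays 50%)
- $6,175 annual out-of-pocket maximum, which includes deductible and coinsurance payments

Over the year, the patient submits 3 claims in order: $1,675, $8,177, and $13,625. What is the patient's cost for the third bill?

Claim 1 — $1,675: deductible takes $1,052, $623 remains; 50% of $623 = $311.50. Patient pays $1,363.50; OOP now $1,363.50.
Claim 2 — $8,177: deductible met; 50% of $8,177 = $4,088.50. Patient pays $4,088.50; OOP now $5,452.
Claim 3 — $13,625: deductible met; 50% of $13,625 = $6,812.50. OOP would hit $12,264.50 > $6,175, so the cap limits the patient to $6,175 − $5,452 = $723.

$723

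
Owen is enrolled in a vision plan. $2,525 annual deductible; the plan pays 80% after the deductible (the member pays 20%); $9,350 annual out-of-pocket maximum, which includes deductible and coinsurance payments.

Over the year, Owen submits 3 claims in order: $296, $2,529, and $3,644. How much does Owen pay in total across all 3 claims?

$3,313.80

Claim 1 — $296: all of it applies to the deductible. Member pays $296; OOP now $296.
Claim 2 — $2,529: $2,229 to deductible, leaving $300; 20% of $300 = $60. Member owes $2,289 (running OOP $2,585).
Claim 3 — $3,644: 20% coinsurance on $3,644 = $728.80. Member pays $728.80; OOP now $3,313.80.
Summing the member's payments: $296 + $2,289 + $728.80 = $3,313.80.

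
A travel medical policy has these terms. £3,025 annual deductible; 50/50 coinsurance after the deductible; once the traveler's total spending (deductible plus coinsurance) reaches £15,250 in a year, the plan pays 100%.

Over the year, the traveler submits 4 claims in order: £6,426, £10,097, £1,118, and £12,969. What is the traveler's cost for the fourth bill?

£4,917

Bill 1, £6,426: £3,025 to deductible, leaving £3,401; 50% of £3,401 = £1,700.50. Traveler owes £4,725.50 (running OOP £4,725.50).
Bill 2, £10,097: 50% coinsurance on £10,097 = £5,048.50. Traveler pays £5,048.50; OOP now £9,774.
Bill 3, £1,118: 50% coinsurance on £1,118 = £559. Traveler owes £559 (running OOP £10,333).
Bill 4, £12,969: 50% coinsurance on £12,969 = £6,484.50. Adding that to £10,333 gives £16,817.50, past the £15,250 cap; traveler pays only £15,250 − £10,333 = £4,917.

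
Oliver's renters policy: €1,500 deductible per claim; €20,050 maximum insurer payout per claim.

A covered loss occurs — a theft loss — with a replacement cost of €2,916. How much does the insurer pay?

Less the €1,500 deductible: €2,916 − €1,500 = €1,416.
€1,416 ≤ €20,050, so the limit doesn't bind; insurer pays €1,416.

€1,416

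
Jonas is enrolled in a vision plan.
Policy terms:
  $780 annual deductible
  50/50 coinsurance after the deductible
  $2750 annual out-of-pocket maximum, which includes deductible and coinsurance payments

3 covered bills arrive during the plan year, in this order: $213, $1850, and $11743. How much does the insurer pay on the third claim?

$10414.50

Claim 1 ($213): fully absorbed by the deductible. Member pays $213; OOP now $213. Plan pays $213 − $213 = $0.
Claim 2 ($1850): deductible takes $567, $1283 remains; coinsurance $1283 × 50% = $641.50. Member owes $1208.50 (running OOP $1421.50). Insurer: $1850 − $1208.50 = $641.50.
Claim 3 ($11743): deductible met; 50% of $11743 = $5871.50. OOP would hit $7293 > $2750, so the cap limits the member to $2750 − $1421.50 = $1328.50. Plan pays $11743 − $1328.50 = $10414.50.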